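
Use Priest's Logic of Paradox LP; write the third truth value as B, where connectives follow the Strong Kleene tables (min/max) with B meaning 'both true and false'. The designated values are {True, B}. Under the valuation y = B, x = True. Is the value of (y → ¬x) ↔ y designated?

Yes

¬x = ¬True = False
y → ¬x = B → False = B  [¬B ∨ False]
(y → ¬x) ↔ y = B ↔ B = B
B ∈ {True, B}.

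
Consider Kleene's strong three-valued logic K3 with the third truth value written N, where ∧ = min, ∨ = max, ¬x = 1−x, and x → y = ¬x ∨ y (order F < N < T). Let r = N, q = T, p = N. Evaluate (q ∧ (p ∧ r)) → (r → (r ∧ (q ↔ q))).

N

p ∧ r = N ∧ N = N
q ∧ (p ∧ r) = T ∧ N = N
q ↔ q = T ↔ T = T
r ∧ (q ↔ q) = N ∧ T = N
r → (r ∧ (q ↔ q)) = N → N = N
(q ∧ (p ∧ r)) → (r → (r ∧ (q ↔ q))) = N → N = N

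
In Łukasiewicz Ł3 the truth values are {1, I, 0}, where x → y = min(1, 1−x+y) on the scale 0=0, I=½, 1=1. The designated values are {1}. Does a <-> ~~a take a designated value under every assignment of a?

Every assignment of a over {1, I, 0} gives a value in {1}.
In particular, with a=I: a <-> ~~a = 1.

Yes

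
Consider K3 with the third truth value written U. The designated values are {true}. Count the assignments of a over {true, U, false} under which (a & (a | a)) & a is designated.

1

a=true: true ✓
a=U: U ·
a=false: false ·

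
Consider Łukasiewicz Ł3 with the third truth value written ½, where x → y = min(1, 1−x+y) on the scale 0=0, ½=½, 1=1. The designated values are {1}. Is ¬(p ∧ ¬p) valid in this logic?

Countermodel: p=½ gives ½, which is not designated.

No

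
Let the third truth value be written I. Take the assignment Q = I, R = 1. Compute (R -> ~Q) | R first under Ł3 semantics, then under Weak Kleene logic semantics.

1; I

In Ł3: ~Q = ~I = I
R -> ~Q = 1 -> I = I  [min(1, 1−1+½)]
(R -> ~Q) | R = I | 1 = 1
In Weak Kleene logic: ~Q = ~I = I
R -> ~Q = 1 -> I = I  [any arg is the third value ⇒ result is the third value]
(R -> ~Q) | R = I | 1 = I
They differ because Ł3 and Weak Kleene logic treat I differently under the binary connectives.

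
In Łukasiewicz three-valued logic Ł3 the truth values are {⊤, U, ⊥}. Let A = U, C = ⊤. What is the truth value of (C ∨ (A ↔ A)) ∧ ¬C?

A ↔ A = U ↔ U = ⊤
C ∨ (A ↔ A) = ⊤ ∨ ⊤ = ⊤
¬C = ¬⊤ = ⊥
(C ∨ (A ↔ A)) ∧ ¬C = ⊤ ∧ ⊥ = ⊥

⊥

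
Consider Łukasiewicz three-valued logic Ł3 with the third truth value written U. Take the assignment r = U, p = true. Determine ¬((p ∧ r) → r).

false

p ∧ r = true ∧ U = U
(p ∧ r) → r = U → U = true
¬((p ∧ r) → r) = ¬true = false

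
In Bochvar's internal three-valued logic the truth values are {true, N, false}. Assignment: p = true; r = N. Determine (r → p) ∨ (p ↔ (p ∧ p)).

r → p = N → true = N  [any arg is the third value ⇒ result is the third value]
p ∧ p = true ∧ true = true
p ↔ (p ∧ p) = true ↔ true = true
(r → p) ∨ (p ↔ (p ∧ p)) = N ∨ true = N

N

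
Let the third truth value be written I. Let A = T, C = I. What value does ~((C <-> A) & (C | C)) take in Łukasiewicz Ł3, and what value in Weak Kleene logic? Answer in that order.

In Łukasiewicz Ł3: C <-> A = I <-> T = I  [1 − |½−1|]
C | C = I | I = I
(C <-> A) & (C | C) = I & I = I
~((C <-> A) & (C | C)) = ~I = I
In Weak Kleene logic: C <-> A = I <-> T = I
C | C = I | I = I
(C <-> A) & (C | C) = I & I = I
~((C <-> A) & (C | C)) = ~I = I

I; I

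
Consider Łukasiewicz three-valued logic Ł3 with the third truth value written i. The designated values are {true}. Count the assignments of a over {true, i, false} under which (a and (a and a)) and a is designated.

1

a=true: true ✓
a=i: i ·
a=false: false ·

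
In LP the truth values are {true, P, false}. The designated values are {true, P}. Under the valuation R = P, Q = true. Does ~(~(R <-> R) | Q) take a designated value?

R <-> R = P <-> P = P
~(R <-> R) = ~P = P
~(R <-> R) | Q = P | true = true
~(~(R <-> R) | Q) = ~true = false
false ∉ {true, P}.

No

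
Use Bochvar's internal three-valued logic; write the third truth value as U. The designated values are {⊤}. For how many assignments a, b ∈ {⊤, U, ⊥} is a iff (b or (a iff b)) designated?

Designated under: (a=⊤, b=⊤).

1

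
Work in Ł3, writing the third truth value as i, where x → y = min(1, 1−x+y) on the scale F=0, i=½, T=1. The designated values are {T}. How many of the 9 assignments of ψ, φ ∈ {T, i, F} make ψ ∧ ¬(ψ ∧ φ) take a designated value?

Designated under: (ψ=T, φ=F).

1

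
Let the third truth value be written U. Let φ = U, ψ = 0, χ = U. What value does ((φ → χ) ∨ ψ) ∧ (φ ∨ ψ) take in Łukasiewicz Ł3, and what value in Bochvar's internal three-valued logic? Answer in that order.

In Łukasiewicz Ł3: φ → χ = U → U = 1
(φ → χ) ∨ ψ = 1 ∨ 0 = 1
φ ∨ ψ = U ∨ 0 = U
((φ → χ) ∨ ψ) ∧ (φ ∨ ψ) = 1 ∧ U = U
In Bochvar's internal three-valued logic: φ → χ = U → U = U
(φ → χ) ∨ ψ = U ∨ 0 = U
φ ∨ ψ = U ∨ 0 = U
((φ → χ) ∨ ψ) ∧ (φ ∨ ψ) = U ∧ U = U

U; U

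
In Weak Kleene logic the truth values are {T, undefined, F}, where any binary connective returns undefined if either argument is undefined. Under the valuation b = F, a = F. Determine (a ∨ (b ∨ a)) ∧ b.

F

b ∨ a = F ∨ F = F
a ∨ (b ∨ a) = F ∨ F = F
(a ∨ (b ∨ a)) ∧ b = F ∧ F = F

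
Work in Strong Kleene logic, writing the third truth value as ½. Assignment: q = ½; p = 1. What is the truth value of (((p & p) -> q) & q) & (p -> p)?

p & p = 1 & 1 = 1
(p & p) -> q = 1 -> ½ = ½  [~1 | ½]
((p & p) -> q) & q = ½ & ½ = ½
p -> p = 1 -> 1 = 1
(((p & p) -> q) & q) & (p -> p) = ½ & 1 = ½

½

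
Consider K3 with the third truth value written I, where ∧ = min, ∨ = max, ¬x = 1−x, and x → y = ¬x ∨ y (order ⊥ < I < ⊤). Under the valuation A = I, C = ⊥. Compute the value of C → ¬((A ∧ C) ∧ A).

⊤

A ∧ C = I ∧ ⊥ = ⊥
(A ∧ C) ∧ A = ⊥ ∧ I = ⊥
¬((A ∧ C) ∧ A) = ¬⊥ = ⊤
C → ¬((A ∧ C) ∧ A) = ⊥ → ⊤ = ⊤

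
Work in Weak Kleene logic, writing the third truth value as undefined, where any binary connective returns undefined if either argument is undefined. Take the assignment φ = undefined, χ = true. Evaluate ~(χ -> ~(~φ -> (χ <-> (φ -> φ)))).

undefined

~φ = ~undefined = undefined
φ -> φ = undefined -> undefined = undefined  [any arg is the third value ⇒ result is the third value]
χ <-> (φ -> φ) = true <-> undefined = undefined
~φ -> (χ <-> (φ -> φ)) = undefined -> undefined = undefined
~(~φ -> (χ <-> (φ -> φ))) = ~undefined = undefined
χ -> ~(~φ -> (χ <-> (φ -> φ))) = true -> undefined = undefined
~(χ -> ~(~φ -> (χ <-> (φ -> φ)))) = ~undefined = undefined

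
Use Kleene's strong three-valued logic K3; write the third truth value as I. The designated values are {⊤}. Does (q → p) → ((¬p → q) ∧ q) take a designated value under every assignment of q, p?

No

Countermodel: q=I, p=⊤ gives I, which is not designated.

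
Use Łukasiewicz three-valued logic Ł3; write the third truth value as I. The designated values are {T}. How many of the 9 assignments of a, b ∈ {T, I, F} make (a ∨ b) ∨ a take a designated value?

Of the 9 assignments, 5 give a value in {T}.

5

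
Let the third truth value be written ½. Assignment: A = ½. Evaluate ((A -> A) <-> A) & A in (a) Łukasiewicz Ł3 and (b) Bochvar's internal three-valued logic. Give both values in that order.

½; ½

In Łukasiewicz Ł3: A -> A = ½ -> ½ = T  [min(1, 1−½+½)]
(A -> A) <-> A = T <-> ½ = ½
((A -> A) <-> A) & A = ½ & ½ = ½
In Bochvar's internal three-valued logic: A -> A = ½ -> ½ = ½
(A -> A) <-> A = ½ <-> ½ = ½
((A -> A) <-> A) & A = ½ & ½ = ½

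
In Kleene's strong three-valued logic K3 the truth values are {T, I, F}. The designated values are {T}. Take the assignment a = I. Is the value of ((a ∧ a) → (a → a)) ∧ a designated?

a ∧ a = I ∧ I = I
a → a = I → I = I
(a ∧ a) → (a → a) = I → I = I
((a ∧ a) → (a → a)) ∧ a = I ∧ I = I
I ∉ {T}.

No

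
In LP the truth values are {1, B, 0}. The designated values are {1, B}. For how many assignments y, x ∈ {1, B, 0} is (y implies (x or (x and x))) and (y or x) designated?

Of the 9 assignments, 7 give a value in {1, B}.

7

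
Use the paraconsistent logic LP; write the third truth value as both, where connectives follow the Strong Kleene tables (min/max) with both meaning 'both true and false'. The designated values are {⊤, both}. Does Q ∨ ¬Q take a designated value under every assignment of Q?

Every assignment of Q over {⊤, both, ⊥} gives a value in {⊤, both}.
In particular, with Q=both: Q ∨ ¬Q = both.

Yes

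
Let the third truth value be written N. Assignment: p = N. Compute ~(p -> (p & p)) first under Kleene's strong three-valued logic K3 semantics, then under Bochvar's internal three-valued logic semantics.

In Kleene's strong three-valued logic K3: p & p = N & N = N
p -> (p & p) = N -> N = N  [~N | N]
~(p -> (p & p)) = ~N = N
In Bochvar's internal three-valued logic: p & p = N & N = N
p -> (p & p) = N -> N = N
~(p -> (p & p)) = ~N = N

N; N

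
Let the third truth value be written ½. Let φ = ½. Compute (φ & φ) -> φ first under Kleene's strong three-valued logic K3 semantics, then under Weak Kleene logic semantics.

In Kleene's strong three-valued logic K3: φ & φ = ½ & ½ = ½
(φ & φ) -> φ = ½ -> ½ = ½
In Weak Kleene logic: φ & φ = ½ & ½ = ½
(φ & φ) -> φ = ½ -> ½ = ½

½; ½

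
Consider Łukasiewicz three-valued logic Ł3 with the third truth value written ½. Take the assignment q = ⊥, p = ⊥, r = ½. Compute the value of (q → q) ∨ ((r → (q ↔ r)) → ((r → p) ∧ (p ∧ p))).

⊤

q → q = ⊥ → ⊥ = ⊤
q ↔ r = ⊥ ↔ ½ = ½  [1 − |0−½|]
r → (q ↔ r) = ½ → ½ = ⊤
r → p = ½ → ⊥ = ½
p ∧ p = ⊥ ∧ ⊥ = ⊥
(r → p) ∧ (p ∧ p) = ½ ∧ ⊥ = ⊥
(r → (q ↔ r)) → ((r → p) ∧ (p ∧ p)) = ⊤ → ⊥ = ⊥
(q → q) ∨ ((r → (q ↔ r)) → ((r → p) ∧ (p ∧ p))) = ⊤ ∨ ⊥ = ⊤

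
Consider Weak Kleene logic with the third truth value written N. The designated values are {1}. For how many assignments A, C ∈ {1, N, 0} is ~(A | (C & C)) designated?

Designated under: (A=0, C=0).

1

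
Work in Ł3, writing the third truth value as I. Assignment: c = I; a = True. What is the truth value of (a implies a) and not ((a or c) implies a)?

a implies a = True implies True = True
a or c = True or I = True
(a or c) implies a = True implies True = True
not ((a or c) implies a) = not True = False
(a implies a) and not ((a or c) implies a) = True and False = False

False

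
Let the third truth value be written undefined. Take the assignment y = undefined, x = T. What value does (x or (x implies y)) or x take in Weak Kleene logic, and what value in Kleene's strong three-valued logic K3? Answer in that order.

undefined; T

In Weak Kleene logic: x implies y = T implies undefined = undefined  [any arg is the third value ⇒ result is the third value]
x or (x implies y) = T or undefined = undefined
(x or (x implies y)) or x = undefined or T = undefined
In Kleene's strong three-valued logic K3: x implies y = T implies undefined = undefined  [not T or undefined]
x or (x implies y) = T or undefined = T
(x or (x implies y)) or x = T or T = T
They differ because Weak Kleene logic and Kleene's strong three-valued logic K3 treat undefined differently under the binary connectives.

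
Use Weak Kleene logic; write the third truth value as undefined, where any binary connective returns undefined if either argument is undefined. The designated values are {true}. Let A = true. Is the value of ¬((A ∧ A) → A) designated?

No

A ∧ A = true ∧ true = true
(A ∧ A) → A = true → true = true
¬((A ∧ A) → A) = ¬true = false
false ∉ {true}.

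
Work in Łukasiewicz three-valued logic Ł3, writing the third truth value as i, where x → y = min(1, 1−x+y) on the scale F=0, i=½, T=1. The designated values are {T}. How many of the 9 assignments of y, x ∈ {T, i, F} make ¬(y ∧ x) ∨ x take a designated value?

7

Of the 9 assignments, 7 give a value in {T}.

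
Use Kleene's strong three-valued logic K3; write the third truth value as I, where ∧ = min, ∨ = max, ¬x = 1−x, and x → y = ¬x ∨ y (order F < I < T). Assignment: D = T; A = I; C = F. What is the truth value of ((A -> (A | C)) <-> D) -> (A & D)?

I

A | C = I | F = I
A -> (A | C) = I -> I = I
(A -> (A | C)) <-> D = I <-> T = I
A & D = I & T = I
((A -> (A | C)) <-> D) -> (A & D) = I -> I = I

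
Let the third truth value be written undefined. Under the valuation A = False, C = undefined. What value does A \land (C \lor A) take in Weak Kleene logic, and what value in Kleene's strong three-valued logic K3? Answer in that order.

In Weak Kleene logic: C \lor A = undefined \lor False = undefined
A \land (C \lor A) = False \land undefined = undefined
In Kleene's strong three-valued logic K3: C \lor A = undefined \lor False = undefined
A \land (C \lor A) = False \land undefined = False
They differ because Weak Kleene logic and Kleene's strong three-valued logic K3 treat undefined differently under the binary connectives.

undefined; False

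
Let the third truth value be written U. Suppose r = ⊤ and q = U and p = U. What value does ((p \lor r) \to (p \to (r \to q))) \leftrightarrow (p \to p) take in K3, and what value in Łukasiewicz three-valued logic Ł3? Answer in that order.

In K3: p \lor r = U \lor ⊤ = ⊤
r \to q = ⊤ \to U = U  [\lnot ⊤ \lor U]
p \to (r \to q) = U \to U = U
(p \lor r) \to (p \to (r \to q)) = ⊤ \to U = U
p \to p = U \to U = U
((p \lor r) \to (p \to (r \to q))) \leftrightarrow (p \to p) = U \leftrightarrow U = U
In Łukasiewicz three-valued logic Ł3: p \lor r = U \lor ⊤ = ⊤
r \to q = ⊤ \to U = U
p \to (r \to q) = U \to U = ⊤
(p \lor r) \to (p \to (r \to q)) = ⊤ \to ⊤ = ⊤
p \to p = U \to U = ⊤
((p \lor r) \to (p \to (r \to q))) \leftrightarrow (p \to p) = ⊤ \leftrightarrow ⊤ = ⊤
They differ because K3 and Łukasiewicz three-valued logic Ł3 treat U differently under implication.

U; ⊤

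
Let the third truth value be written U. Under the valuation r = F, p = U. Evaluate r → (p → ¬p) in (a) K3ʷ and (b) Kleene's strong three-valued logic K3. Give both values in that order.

In K3ʷ: ¬p = ¬U = U
p → ¬p = U → U = U
r → (p → ¬p) = F → U = U
In Kleene's strong three-valued logic K3: ¬p = ¬U = U
p → ¬p = U → U = U
r → (p → ¬p) = F → U = T
They differ because K3ʷ and Kleene's strong three-valued logic K3 treat U differently under the binary connectives.

U; T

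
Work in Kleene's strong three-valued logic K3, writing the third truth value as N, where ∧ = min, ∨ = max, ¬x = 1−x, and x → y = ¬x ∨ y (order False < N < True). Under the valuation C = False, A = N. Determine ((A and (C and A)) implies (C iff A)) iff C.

False

C and A = False and N = False
A and (C and A) = N and False = False
C iff A = False iff N = N
(A and (C and A)) implies (C iff A) = False implies N = True  [not False or N]
((A and (C and A)) implies (C iff A)) iff C = True iff False = False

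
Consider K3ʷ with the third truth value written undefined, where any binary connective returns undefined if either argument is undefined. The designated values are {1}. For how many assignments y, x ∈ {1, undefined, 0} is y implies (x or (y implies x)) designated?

Designated under: (y=1, x=1); (y=0, x=1); (y=0, x=0).

3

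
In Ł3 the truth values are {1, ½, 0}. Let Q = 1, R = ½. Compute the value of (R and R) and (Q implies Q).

½

R and R = ½ and ½ = ½
Q implies Q = 1 implies 1 = 1
(R and R) and (Q implies Q) = ½ and 1 = ½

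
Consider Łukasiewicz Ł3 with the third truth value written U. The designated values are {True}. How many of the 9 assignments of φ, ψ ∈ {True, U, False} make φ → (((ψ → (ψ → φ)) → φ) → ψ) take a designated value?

7

Of the 9 assignments, 7 give a value in {True}.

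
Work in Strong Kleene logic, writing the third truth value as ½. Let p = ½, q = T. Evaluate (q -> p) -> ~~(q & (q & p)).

q -> p = T -> ½ = ½  [~T | ½]
q & p = T & ½ = ½
q & (q & p) = T & ½ = ½
~(q & (q & p)) = ~½ = ½
~~(q & (q & p)) = ~½ = ½
(q -> p) -> ~~(q & (q & p)) = ½ -> ½ = ½

½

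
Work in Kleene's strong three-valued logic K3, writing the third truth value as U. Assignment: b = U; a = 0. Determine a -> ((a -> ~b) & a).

1

~b = ~U = U
a -> ~b = 0 -> U = 1
(a -> ~b) & a = 1 & 0 = 0
a -> ((a -> ~b) & a) = 0 -> 0 = 1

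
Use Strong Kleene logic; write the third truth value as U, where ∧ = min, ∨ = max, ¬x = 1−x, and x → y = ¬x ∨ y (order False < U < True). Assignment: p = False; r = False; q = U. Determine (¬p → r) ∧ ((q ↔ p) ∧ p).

False

¬p = ¬False = True
¬p → r = True → False = False
q ↔ p = U ↔ False = U
(q ↔ p) ∧ p = U ∧ False = False
(¬p → r) ∧ ((q ↔ p) ∧ p) = False ∧ False = False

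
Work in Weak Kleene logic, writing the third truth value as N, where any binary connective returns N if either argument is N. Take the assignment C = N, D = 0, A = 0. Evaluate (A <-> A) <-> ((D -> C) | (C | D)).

A <-> A = 0 <-> 0 = 1
D -> C = 0 -> N = N  [any arg is the third value ⇒ result is the third value]
C | D = N | 0 = N
(D -> C) | (C | D) = N | N = N
(A <-> A) <-> ((D -> C) | (C | D)) = 1 <-> N = N

N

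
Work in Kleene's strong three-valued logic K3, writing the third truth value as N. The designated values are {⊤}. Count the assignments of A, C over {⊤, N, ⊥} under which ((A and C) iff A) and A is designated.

Designated under: (A=⊤, C=⊤).

1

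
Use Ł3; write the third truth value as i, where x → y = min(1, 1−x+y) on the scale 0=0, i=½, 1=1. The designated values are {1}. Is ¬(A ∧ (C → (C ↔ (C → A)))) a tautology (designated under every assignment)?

No

Countermodel: A=1, C=1 gives 0, which is not designated.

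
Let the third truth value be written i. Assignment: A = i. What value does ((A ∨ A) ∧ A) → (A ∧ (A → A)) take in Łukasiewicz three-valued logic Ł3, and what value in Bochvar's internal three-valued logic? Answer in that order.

In Łukasiewicz three-valued logic Ł3: A ∨ A = i ∨ i = i
(A ∨ A) ∧ A = i ∧ i = i
A → A = i → i = true  [min(1, 1−½+½)]
A ∧ (A → A) = i ∧ true = i
((A ∨ A) ∧ A) → (A ∧ (A → A)) = i → i = true
In Bochvar's internal three-valued logic: A ∨ A = i ∨ i = i
(A ∨ A) ∧ A = i ∧ i = i
A → A = i → i = i  [any arg is the third value ⇒ result is the third value]
A ∧ (A → A) = i ∧ i = i
((A ∨ A) ∧ A) → (A ∧ (A → A)) = i → i = i
They differ because Łukasiewicz three-valued logic Ł3 and Bochvar's internal three-valued logic treat i differently under the binary connectives.

true; i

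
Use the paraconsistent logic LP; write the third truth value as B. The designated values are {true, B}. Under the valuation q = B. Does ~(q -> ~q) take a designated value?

Yes

~q = ~B = B
q -> ~q = B -> B = B  [~B | B]
~(q -> ~q) = ~B = B
B ∈ {true, B}.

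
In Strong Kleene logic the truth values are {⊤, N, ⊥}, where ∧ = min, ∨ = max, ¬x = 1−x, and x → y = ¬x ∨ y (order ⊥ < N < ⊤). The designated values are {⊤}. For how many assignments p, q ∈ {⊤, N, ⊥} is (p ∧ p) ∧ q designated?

Designated under: (p=⊤, q=⊤).

1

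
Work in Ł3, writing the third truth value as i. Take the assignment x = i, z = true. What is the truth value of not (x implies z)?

false

x implies z = i implies true = true  [min(1, 1−½+1)]
not (x implies z) = not true = false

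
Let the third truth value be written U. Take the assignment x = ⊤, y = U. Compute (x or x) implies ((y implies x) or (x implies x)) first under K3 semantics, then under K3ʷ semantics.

In K3: x or x = ⊤ or ⊤ = ⊤
y implies x = U implies ⊤ = ⊤  [not U or ⊤]
x implies x = ⊤ implies ⊤ = ⊤
(y implies x) or (x implies x) = ⊤ or ⊤ = ⊤
(x or x) implies ((y implies x) or (x implies x)) = ⊤ implies ⊤ = ⊤
In K3ʷ: x or x = ⊤ or ⊤ = ⊤
y implies x = U implies ⊤ = U  [any arg is the third value ⇒ result is the third value]
x implies x = ⊤ implies ⊤ = ⊤
(y implies x) or (x implies x) = U or ⊤ = U
(x or x) implies ((y implies x) or (x implies x)) = ⊤ implies U = U
They differ because K3 and K3ʷ treat U differently under the binary connectives.

⊤; U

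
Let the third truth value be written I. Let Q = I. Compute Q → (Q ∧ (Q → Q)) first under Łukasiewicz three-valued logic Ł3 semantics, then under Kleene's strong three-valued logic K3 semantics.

T; I

In Łukasiewicz three-valued logic Ł3: Q → Q = I → I = T  [min(1, 1−½+½)]
Q ∧ (Q → Q) = I ∧ T = I
Q → (Q ∧ (Q → Q)) = I → I = T
In Kleene's strong three-valued logic K3: Q → Q = I → I = I  [¬I ∨ I]
Q ∧ (Q → Q) = I ∧ I = I
Q → (Q ∧ (Q → Q)) = I → I = I
They differ because Łukasiewicz three-valued logic Ł3 and Kleene's strong three-valued logic K3 treat I differently under implication.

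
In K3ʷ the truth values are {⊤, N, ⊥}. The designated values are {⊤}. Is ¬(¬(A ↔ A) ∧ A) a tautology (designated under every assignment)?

Countermodel: A=N gives N, which is not designated.

No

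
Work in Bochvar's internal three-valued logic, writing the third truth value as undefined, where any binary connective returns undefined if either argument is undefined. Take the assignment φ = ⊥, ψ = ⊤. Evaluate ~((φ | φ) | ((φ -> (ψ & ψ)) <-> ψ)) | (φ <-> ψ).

⊥

φ | φ = ⊥ | ⊥ = ⊥
ψ & ψ = ⊤ & ⊤ = ⊤
φ -> (ψ & ψ) = ⊥ -> ⊤ = ⊤
(φ -> (ψ & ψ)) <-> ψ = ⊤ <-> ⊤ = ⊤
(φ | φ) | ((φ -> (ψ & ψ)) <-> ψ) = ⊥ | ⊤ = ⊤
~((φ | φ) | ((φ -> (ψ & ψ)) <-> ψ)) = ~⊤ = ⊥
φ <-> ψ = ⊥ <-> ⊤ = ⊥
~((φ | φ) | ((φ -> (ψ & ψ)) <-> ψ)) | (φ <-> ψ) = ⊥ | ⊥ = ⊥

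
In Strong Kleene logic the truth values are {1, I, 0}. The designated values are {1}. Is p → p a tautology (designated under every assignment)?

No

Countermodel: p=I gives I, which is not designated.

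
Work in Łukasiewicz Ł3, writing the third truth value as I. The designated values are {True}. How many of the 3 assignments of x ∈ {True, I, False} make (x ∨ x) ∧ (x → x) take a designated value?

1

x=True: True ✓
x=I: I ·
x=False: False ·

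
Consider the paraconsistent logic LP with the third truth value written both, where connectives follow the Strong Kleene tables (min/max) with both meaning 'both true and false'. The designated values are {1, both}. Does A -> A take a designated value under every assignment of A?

Every assignment of A over {1, both, 0} gives a value in {1, both}.
In particular, with A=both: A -> A = both.

Yes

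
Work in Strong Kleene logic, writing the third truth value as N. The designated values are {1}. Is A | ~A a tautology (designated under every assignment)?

No

Countermodel: A=N gives N, which is not designated.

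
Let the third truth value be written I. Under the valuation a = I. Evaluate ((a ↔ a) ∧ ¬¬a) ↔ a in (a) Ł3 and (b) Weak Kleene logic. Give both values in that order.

In Ł3: a ↔ a = I ↔ I = True  [1 − |½−½|]
¬a = ¬I = I
¬¬a = ¬I = I
(a ↔ a) ∧ ¬¬a = True ∧ I = I
((a ↔ a) ∧ ¬¬a) ↔ a = I ↔ I = True
In Weak Kleene logic: a ↔ a = I ↔ I = I
¬a = ¬I = I
¬¬a = ¬I = I
(a ↔ a) ∧ ¬¬a = I ∧ I = I
((a ↔ a) ∧ ¬¬a) ↔ a = I ↔ I = I
They differ because Ł3 and Weak Kleene logic treat I differently under the binary connectives.

True; I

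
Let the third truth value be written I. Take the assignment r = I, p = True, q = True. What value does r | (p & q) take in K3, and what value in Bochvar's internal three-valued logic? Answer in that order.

True; I

In K3: p & q = True & True = True
r | (p & q) = I | True = True
In Bochvar's internal three-valued logic: p & q = True & True = True
r | (p & q) = I | True = I
They differ because K3 and Bochvar's internal three-valued logic treat I differently under the binary connectives.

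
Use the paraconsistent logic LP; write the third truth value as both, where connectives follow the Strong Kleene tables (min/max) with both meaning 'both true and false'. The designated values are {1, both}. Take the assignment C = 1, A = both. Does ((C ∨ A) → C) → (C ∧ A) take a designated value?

Yes

C ∨ A = 1 ∨ both = 1
(C ∨ A) → C = 1 → 1 = 1
C ∧ A = 1 ∧ both = both
((C ∨ A) → C) → (C ∧ A) = 1 → both = both
both ∈ {1, both}.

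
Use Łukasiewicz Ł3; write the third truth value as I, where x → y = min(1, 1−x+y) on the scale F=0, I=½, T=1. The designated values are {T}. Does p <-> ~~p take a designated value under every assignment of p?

Every assignment of p over {T, I, F} gives a value in {T}.
In particular, with p=I: p <-> ~~p = T.

Yes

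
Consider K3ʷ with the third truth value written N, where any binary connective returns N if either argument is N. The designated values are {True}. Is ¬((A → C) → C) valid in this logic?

Countermodel: A=True, C=True gives False, which is not designated.

No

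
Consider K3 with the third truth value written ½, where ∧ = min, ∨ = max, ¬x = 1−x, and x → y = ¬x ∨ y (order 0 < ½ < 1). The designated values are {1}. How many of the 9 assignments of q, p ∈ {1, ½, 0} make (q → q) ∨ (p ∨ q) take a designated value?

7

Of the 9 assignments, 7 give a value in {1}.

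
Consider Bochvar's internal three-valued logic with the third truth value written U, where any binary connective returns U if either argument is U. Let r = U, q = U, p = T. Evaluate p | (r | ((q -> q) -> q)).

q -> q = U -> U = U  [any arg is the third value ⇒ result is the third value]
(q -> q) -> q = U -> U = U
r | ((q -> q) -> q) = U | U = U
p | (r | ((q -> q) -> q)) = T | U = U

U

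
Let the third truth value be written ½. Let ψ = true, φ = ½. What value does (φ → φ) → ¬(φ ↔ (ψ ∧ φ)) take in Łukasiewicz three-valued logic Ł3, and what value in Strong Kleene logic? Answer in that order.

In Łukasiewicz three-valued logic Ł3: φ → φ = ½ → ½ = true  [min(1, 1−½+½)]
ψ ∧ φ = true ∧ ½ = ½
φ ↔ (ψ ∧ φ) = ½ ↔ ½ = true
¬(φ ↔ (ψ ∧ φ)) = ¬true = false
(φ → φ) → ¬(φ ↔ (ψ ∧ φ)) = true → false = false
In Strong Kleene logic: φ → φ = ½ → ½ = ½  [¬½ ∨ ½]
ψ ∧ φ = true ∧ ½ = ½
φ ↔ (ψ ∧ φ) = ½ ↔ ½ = ½
¬(φ ↔ (ψ ∧ φ)) = ¬½ = ½
(φ → φ) → ¬(φ ↔ (ψ ∧ φ)) = ½ → ½ = ½
They differ because Łukasiewicz three-valued logic Ł3 and Strong Kleene logic treat ½ differently under implication.

false; ½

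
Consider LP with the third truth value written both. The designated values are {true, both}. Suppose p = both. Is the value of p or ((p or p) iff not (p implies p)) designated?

p or p = both or both = both
p implies p = both implies both = both
not (p implies p) = not both = both
(p or p) iff not (p implies p) = both iff both = both
p or ((p or p) iff not (p implies p)) = both or both = both
both ∈ {true, both}.

Yes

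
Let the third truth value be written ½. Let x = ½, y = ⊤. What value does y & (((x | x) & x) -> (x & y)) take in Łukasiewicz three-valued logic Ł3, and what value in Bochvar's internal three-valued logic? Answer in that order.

In Łukasiewicz three-valued logic Ł3: x | x = ½ | ½ = ½
(x | x) & x = ½ & ½ = ½
x & y = ½ & ⊤ = ½
((x | x) & x) -> (x & y) = ½ -> ½ = ⊤  [min(1, 1−½+½)]
y & (((x | x) & x) -> (x & y)) = ⊤ & ⊤ = ⊤
In Bochvar's internal three-valued logic: x | x = ½ | ½ = ½
(x | x) & x = ½ & ½ = ½
x & y = ½ & ⊤ = ½
((x | x) & x) -> (x & y) = ½ -> ½ = ½  [any arg is the third value ⇒ result is the third value]
y & (((x | x) & x) -> (x & y)) = ⊤ & ½ = ½
They differ because Łukasiewicz three-valued logic Ł3 and Bochvar's internal three-valued logic treat ½ differently under the binary connectives.

⊤; ½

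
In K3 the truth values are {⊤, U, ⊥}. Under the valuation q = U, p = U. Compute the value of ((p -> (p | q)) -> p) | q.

p | q = U | U = U
p -> (p | q) = U -> U = U  [~U | U]
(p -> (p | q)) -> p = U -> U = U
((p -> (p | q)) -> p) | q = U | U = U

U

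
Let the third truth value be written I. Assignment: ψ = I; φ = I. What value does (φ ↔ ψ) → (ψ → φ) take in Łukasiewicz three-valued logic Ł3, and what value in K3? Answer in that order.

True; I

In Łukasiewicz three-valued logic Ł3: φ ↔ ψ = I ↔ I = True
ψ → φ = I → I = True
(φ ↔ ψ) → (ψ → φ) = True → True = True
In K3: φ ↔ ψ = I ↔ I = I
ψ → φ = I → I = I  [¬I ∨ I]
(φ ↔ ψ) → (ψ → φ) = I → I = I
They differ because Łukasiewicz three-valued logic Ł3 and K3 treat I differently under implication.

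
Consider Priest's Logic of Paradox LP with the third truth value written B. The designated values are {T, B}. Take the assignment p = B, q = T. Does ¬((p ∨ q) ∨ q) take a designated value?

p ∨ q = B ∨ T = T
(p ∨ q) ∨ q = T ∨ T = T
¬((p ∨ q) ∨ q) = ¬T = F
F ∉ {T, B}.

No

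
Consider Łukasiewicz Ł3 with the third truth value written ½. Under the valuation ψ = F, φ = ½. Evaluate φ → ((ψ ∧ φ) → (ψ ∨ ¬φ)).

T

ψ ∧ φ = F ∧ ½ = F
¬φ = ¬½ = ½
ψ ∨ ¬φ = F ∨ ½ = ½
(ψ ∧ φ) → (ψ ∨ ¬φ) = F → ½ = T
φ → ((ψ ∧ φ) → (ψ ∨ ¬φ)) = ½ → T = T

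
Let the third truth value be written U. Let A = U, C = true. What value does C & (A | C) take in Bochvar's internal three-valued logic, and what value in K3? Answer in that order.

U; true

In Bochvar's internal three-valued logic: A | C = U | true = U
C & (A | C) = true & U = U
In K3: A | C = U | true = true
C & (A | C) = true & true = true
They differ because Bochvar's internal three-valued logic and K3 treat U differently under the binary connectives.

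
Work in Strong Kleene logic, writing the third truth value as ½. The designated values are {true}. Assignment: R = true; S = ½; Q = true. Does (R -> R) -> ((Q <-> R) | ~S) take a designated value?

Yes

R -> R = true -> true = true
Q <-> R = true <-> true = true
~S = ~½ = ½
(Q <-> R) | ~S = true | ½ = true
(R -> R) -> ((Q <-> R) | ~S) = true -> true = true
true ∈ {true}.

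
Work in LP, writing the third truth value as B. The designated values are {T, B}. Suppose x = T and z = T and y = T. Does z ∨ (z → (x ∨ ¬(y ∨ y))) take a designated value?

Yes

y ∨ y = T ∨ T = T
¬(y ∨ y) = ¬T = F
x ∨ ¬(y ∨ y) = T ∨ F = T
z → (x ∨ ¬(y ∨ y)) = T → T = T
z ∨ (z → (x ∨ ¬(y ∨ y))) = T ∨ T = T
T ∈ {T, B}.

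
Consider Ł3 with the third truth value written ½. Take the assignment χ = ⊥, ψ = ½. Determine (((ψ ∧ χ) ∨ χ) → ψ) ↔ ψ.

ψ ∧ χ = ½ ∧ ⊥ = ⊥
(ψ ∧ χ) ∨ χ = ⊥ ∨ ⊥ = ⊥
((ψ ∧ χ) ∨ χ) → ψ = ⊥ → ½ = ⊤  [min(1, 1−0+½)]
(((ψ ∧ χ) ∨ χ) → ψ) ↔ ψ = ⊤ ↔ ½ = ½

½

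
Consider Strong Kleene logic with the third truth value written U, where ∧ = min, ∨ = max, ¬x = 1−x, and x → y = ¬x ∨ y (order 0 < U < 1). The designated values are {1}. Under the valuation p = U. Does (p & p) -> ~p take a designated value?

p & p = U & U = U
~p = ~U = U
(p & p) -> ~p = U -> U = U  [~U | U]
U ∉ {1}.

No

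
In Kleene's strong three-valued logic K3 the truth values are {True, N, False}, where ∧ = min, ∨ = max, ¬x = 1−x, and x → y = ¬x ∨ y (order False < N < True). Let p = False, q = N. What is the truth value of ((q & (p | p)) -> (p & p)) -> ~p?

p | p = False | False = False
q & (p | p) = N & False = False
p & p = False & False = False
(q & (p | p)) -> (p & p) = False -> False = True
~p = ~False = True
((q & (p | p)) -> (p & p)) -> ~p = True -> True = True

True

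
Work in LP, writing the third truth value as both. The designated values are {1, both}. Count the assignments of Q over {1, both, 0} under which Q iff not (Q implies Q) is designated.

Q=1: 0 ·
Q=both: both ✓
Q=0: 1 ✓

2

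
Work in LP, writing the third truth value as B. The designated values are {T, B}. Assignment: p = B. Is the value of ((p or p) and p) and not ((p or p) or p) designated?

p or p = B or B = B
(p or p) and p = B and B = B
p or p = B or B = B
(p or p) or p = B or B = B
not ((p or p) or p) = not B = B
((p or p) and p) and not ((p or p) or p) = B and B = B
B ∈ {T, B}.

Yes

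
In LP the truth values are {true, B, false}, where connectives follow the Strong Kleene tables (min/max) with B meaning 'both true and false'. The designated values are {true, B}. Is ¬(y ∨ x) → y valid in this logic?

No

Countermodel: y=false, x=false gives false, which is not designated.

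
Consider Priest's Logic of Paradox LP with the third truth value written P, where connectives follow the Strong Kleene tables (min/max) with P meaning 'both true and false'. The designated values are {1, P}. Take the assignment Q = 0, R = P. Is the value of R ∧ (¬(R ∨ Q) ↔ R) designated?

Yes

R ∨ Q = P ∨ 0 = P
¬(R ∨ Q) = ¬P = P
¬(R ∨ Q) ↔ R = P ↔ P = P
R ∧ (¬(R ∨ Q) ↔ R) = P ∧ P = P
P ∈ {1, P}.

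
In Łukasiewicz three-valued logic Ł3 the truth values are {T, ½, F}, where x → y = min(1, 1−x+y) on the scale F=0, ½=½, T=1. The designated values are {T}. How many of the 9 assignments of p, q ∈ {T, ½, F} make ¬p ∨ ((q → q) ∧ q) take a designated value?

5

Of the 9 assignments, 5 give a value in {T}.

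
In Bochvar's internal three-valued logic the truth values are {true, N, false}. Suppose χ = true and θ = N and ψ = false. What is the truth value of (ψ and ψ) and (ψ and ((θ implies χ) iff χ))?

ψ and ψ = false and false = false
θ implies χ = N implies true = N
(θ implies χ) iff χ = N iff true = N
ψ and ((θ implies χ) iff χ) = false and N = N
(ψ and ψ) and (ψ and ((θ implies χ) iff χ)) = false and N = N

N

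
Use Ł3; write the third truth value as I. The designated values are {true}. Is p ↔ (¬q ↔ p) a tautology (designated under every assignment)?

No

Countermodel: p=true, q=true gives false, which is not designated.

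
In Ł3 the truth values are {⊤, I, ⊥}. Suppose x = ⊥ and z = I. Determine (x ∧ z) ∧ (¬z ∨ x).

⊥

x ∧ z = ⊥ ∧ I = ⊥
¬z = ¬I = I
¬z ∨ x = I ∨ ⊥ = I
(x ∧ z) ∧ (¬z ∨ x) = ⊥ ∧ I = ⊥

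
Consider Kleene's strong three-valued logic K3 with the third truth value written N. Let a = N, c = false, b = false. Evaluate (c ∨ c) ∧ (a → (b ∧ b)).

false

c ∨ c = false ∨ false = false
b ∧ b = false ∧ false = false
a → (b ∧ b) = N → false = N
(c ∨ c) ∧ (a → (b ∧ b)) = false ∧ N = false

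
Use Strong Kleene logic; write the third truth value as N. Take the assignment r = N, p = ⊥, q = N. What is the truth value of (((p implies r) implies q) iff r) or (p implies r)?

⊤

p implies r = ⊥ implies N = ⊤  [not ⊥ or N]
(p implies r) implies q = ⊤ implies N = N
((p implies r) implies q) iff r = N iff N = N
p implies r = ⊥ implies N = ⊤
(((p implies r) implies q) iff r) or (p implies r) = N or ⊤ = ⊤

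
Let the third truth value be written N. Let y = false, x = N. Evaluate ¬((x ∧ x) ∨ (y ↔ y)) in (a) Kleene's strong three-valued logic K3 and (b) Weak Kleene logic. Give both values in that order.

In Kleene's strong three-valued logic K3: x ∧ x = N ∧ N = N
y ↔ y = false ↔ false = true
(x ∧ x) ∨ (y ↔ y) = N ∨ true = true
¬((x ∧ x) ∨ (y ↔ y)) = ¬true = false
In Weak Kleene logic: x ∧ x = N ∧ N = N
y ↔ y = false ↔ false = true
(x ∧ x) ∨ (y ↔ y) = N ∨ true = N
¬((x ∧ x) ∨ (y ↔ y)) = ¬N = N
They differ because Kleene's strong three-valued logic K3 and Weak Kleene logic treat N differently under the binary connectives.

false; N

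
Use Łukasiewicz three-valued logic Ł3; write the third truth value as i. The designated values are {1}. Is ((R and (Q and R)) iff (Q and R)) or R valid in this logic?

Every assignment of R, Q over {1, i, 0} gives a value in {1}.
In particular, with R=i, Q=i: ((R and (Q and R)) iff (Q and R)) or R = 1.

Yes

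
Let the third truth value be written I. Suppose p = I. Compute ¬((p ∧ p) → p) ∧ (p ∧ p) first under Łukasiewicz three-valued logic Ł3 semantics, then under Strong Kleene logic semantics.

False; I

In Łukasiewicz three-valued logic Ł3: p ∧ p = I ∧ I = I
(p ∧ p) → p = I → I = True  [min(1, 1−½+½)]
¬((p ∧ p) → p) = ¬True = False
p ∧ p = I ∧ I = I
¬((p ∧ p) → p) ∧ (p ∧ p) = False ∧ I = False
In Strong Kleene logic: p ∧ p = I ∧ I = I
(p ∧ p) → p = I → I = I  [¬I ∨ I]
¬((p ∧ p) → p) = ¬I = I
p ∧ p = I ∧ I = I
¬((p ∧ p) → p) ∧ (p ∧ p) = I ∧ I = I
They differ because Łukasiewicz three-valued logic Ł3 and Strong Kleene logic treat I differently under implication.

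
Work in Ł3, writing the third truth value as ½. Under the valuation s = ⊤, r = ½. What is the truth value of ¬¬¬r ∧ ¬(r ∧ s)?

¬r = ¬½ = ½
¬¬r = ¬½ = ½
¬¬¬r = ¬½ = ½
r ∧ s = ½ ∧ ⊤ = ½
¬(r ∧ s) = ¬½ = ½
¬¬¬r ∧ ¬(r ∧ s) = ½ ∧ ½ = ½

½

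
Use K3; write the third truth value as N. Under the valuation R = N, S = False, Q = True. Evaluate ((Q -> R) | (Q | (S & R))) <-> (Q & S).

Q -> R = True -> N = N  [~True | N]
S & R = False & N = False
Q | (S & R) = True | False = True
(Q -> R) | (Q | (S & R)) = N | True = True
Q & S = True & False = False
((Q -> R) | (Q | (S & R))) <-> (Q & S) = True <-> False = False

False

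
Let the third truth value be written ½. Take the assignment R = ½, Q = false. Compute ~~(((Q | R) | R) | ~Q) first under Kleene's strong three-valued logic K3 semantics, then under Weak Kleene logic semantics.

true; ½

In Kleene's strong three-valued logic K3: Q | R = false | ½ = ½
(Q | R) | R = ½ | ½ = ½
~Q = ~false = true
((Q | R) | R) | ~Q = ½ | true = true
~(((Q | R) | R) | ~Q) = ~true = false
~~(((Q | R) | R) | ~Q) = ~false = true
In Weak Kleene logic: Q | R = false | ½ = ½
(Q | R) | R = ½ | ½ = ½
~Q = ~false = true
((Q | R) | R) | ~Q = ½ | true = ½
~(((Q | R) | R) | ~Q) = ~½ = ½
~~(((Q | R) | R) | ~Q) = ~½ = ½
They differ because Kleene's strong three-valued logic K3 and Weak Kleene logic treat ½ differently under the binary connectives.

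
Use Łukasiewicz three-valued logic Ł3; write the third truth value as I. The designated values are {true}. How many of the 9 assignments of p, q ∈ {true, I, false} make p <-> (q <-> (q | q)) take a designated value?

3

Designated under: (p=true, q=true); (p=true, q=I); (p=true, q=false).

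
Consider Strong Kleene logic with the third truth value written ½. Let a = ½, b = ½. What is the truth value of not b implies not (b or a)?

½

not b = not ½ = ½
b or a = ½ or ½ = ½
not (b or a) = not ½ = ½
not b implies not (b or a) = ½ implies ½ = ½  [not ½ or ½]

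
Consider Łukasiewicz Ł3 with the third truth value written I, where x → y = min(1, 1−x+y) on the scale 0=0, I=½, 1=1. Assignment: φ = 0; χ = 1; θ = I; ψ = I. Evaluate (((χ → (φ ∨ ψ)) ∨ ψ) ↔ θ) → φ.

φ ∨ ψ = 0 ∨ I = I
χ → (φ ∨ ψ) = 1 → I = I  [min(1, 1−1+½)]
(χ → (φ ∨ ψ)) ∨ ψ = I ∨ I = I
((χ → (φ ∨ ψ)) ∨ ψ) ↔ θ = I ↔ I = 1
(((χ → (φ ∨ ψ)) ∨ ψ) ↔ θ) → φ = 1 → 0 = 0

0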